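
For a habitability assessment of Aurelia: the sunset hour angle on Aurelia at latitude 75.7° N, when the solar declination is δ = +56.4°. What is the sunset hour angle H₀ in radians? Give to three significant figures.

H₀ = 3.14 rad

Sunrise equation: cos H₀ = −tan φ · tan δ = -5.9048 ≤ −1, so the host star never sets (polar day) and H₀ = π.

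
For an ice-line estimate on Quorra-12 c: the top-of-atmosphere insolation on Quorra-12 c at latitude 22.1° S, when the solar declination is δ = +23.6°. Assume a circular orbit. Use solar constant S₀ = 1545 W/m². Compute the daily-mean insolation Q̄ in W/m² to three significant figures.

Q̄ ≈ 308 W/m²

cos H₀ = −tan(-22.1°) tan(+23.600°) = 0.1774, H₀ = 1.3925 rad.
Bracket: H₀ sin φ sin δ + cos φ cos δ sin H₀ = 1.3925×-0.37622×0.40035 + 0.92653×0.91636×0.98414 = -0.209738 + 0.835569 = 0.625831.
Q̄ = (S₀/π) × [bracket] = (1545/π) × 0.625831 = 307.8 W/m².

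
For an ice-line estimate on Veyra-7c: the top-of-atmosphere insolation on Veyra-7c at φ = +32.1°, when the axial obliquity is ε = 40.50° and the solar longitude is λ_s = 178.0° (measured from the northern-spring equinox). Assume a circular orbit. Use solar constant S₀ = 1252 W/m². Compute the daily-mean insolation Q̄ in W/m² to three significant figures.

Q̄ ≈ 345 W/m²

Solar declination: sin δ = sin ε · sin λ_s = sin 40.50° × sin 178.0° = 0.02267, so δ = +1.299°.
cos H₀ = −tan(+32.1°) tan(+1.299°) = -0.0142, H₀ = 1.5850 rad.
Bracket: H₀ sin φ sin δ + cos φ cos δ sin H₀ = 1.5850×0.53140×0.02267 + 0.84712×0.99974×0.99990 = 0.019094 + 0.846815 = 0.865909.
Q̄ = (S₀/π) × [bracket] = (1252/π) × 0.865909 = 345.1 W/m².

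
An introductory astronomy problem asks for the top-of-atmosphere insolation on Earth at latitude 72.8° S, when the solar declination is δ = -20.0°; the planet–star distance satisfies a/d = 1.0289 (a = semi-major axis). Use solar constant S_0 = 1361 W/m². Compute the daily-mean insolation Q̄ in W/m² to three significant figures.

cos h₀ = −tan(-72.8°) tan(-20.000°) = -1.1758 ≤ −1 ⇒ polar day, h₀ = π.
Bracket: h₀ sin ϕ sin δ + cos ϕ cos δ sin h₀ = 3.1416×-0.95528×-0.34202 + 0.29571×0.93969×0.00000 = 1.026439 + 0.000000 = 1.026439.
Inverse-square distance factor (a/d)² = 1.0289² = 1.058635.
Q̄ = (S_0/π) × 1.058635 × [bracket] = (1361/π) × 1.058635 × 1.026439 = 470.7 W/m².

Q̄ ≈ 471 W/m²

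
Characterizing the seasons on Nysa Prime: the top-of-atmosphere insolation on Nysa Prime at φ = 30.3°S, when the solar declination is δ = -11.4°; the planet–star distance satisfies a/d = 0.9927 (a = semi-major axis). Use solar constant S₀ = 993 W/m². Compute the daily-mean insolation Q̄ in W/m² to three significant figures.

Q̄ ≈ 314 W/m²

cos H₀ = −tan(-30.3°) tan(-11.400°) = -0.1178, H₀ = 1.6889 rad.
Bracket: H₀ sin φ sin δ + cos φ cos δ sin H₀ = 1.6889×-0.50453×-0.19766 + 0.86340×0.98027×0.99303 = 0.168426 + 0.840466 = 1.008892.
Inverse-square distance factor (a/d)² = 0.9927² = 0.985453.
Q̄ = (S₀/π) × 0.985453 × [bracket] = (993/π) × 0.985453 × 1.008892 = 314.3 W/m².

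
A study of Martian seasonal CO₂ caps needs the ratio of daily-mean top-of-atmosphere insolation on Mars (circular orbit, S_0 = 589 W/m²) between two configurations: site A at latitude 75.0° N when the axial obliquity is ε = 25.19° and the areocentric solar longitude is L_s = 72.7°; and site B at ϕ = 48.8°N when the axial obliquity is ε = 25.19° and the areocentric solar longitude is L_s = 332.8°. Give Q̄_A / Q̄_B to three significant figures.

Q̄_A / Q̄_B ≈ 2.85

— Configuration A (ϕ=+75.0°):
sin δ = sin 25.19° × sin 72.7° = 0.40637, so δ = +23.977°.
cos h₀ = −tan(+75.0°) tan(+23.977°) = -1.6598 ≤ −1 ⇒ polar day, h₀ = π.
Bracket: h₀ sin ϕ sin δ + cos ϕ cos δ sin h₀ = 3.1416×0.96593×0.40637 + 0.25882×0.91371×0.00000 = 1.233156 + 0.000000 = 1.233156.
Q̄ = (S_0/π) × [bracket] = (589/π) × 1.233156 = 231.20 W/m².
— Configuration B (ϕ=+48.8°):
sin δ = sin 25.19° × sin 332.8° = -0.19455, so δ = -11.218°.
cos h₀ = −tan(+48.8°) tan(-11.218°) = 0.2266, h₀ = 1.3422 rad.
Bracket: h₀ sin ϕ sin δ + cos ϕ cos δ sin h₀ = 1.3422×0.75241×-0.19455 + 0.65869×0.98089×0.97400 = -0.196473 + 0.629304 = 0.432831.
Q̄ = (S_0/π) × [bracket] = (589/π) × 0.432831 = 81.149 W/m².
Ratio Q̄_A / Q̄_B = 231.20 / 81.149 = 2.849.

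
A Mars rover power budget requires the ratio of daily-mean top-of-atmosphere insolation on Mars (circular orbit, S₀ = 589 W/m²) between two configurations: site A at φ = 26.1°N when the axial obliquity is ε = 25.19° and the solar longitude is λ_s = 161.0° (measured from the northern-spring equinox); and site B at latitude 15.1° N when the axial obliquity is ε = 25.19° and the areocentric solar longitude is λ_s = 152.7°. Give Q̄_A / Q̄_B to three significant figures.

— Configuration A (φ=+26.1°):
Solar declination: sin δ = sin ε · sin λ_s = sin 25.19° × sin 161.0° = 0.13857, so δ = +7.965°.
cos H₀ = −tan(+26.1°) tan(+7.965°) = -0.0685, H₀ = 1.6394 rad.
Bracket: H₀ sin φ sin δ + cos φ cos δ sin H₀ = 1.6394×0.43994×0.13857 + 0.89803×0.99035×0.99765 = 0.099942 + 0.887274 = 0.987216.
Q̄ = (S₀/π) × [bracket] = (589/π) × 0.987216 = 185.09 W/m².
— Configuration B (φ=+15.1°):
sin δ = sin 25.19° × sin 152.7° = 0.19521, so δ = +11.257°.
cos H₀ = −tan(+15.1°) tan(+11.257°) = -0.0537, H₀ = 1.6245 rad.
Bracket: H₀ sin φ sin δ + cos φ cos δ sin H₀ = 1.6245×0.26050×0.19521 + 0.96547×0.98076×0.99856 = 0.082609 + 0.945531 = 1.028140.
Q̄ = (S₀/π) × [bracket] = (589/π) × 1.028140 = 192.76 W/m².
Ratio Q̄_A / Q̄_B = 185.09 / 192.76 = 0.9602.

Q̄_A / Q̄_B ≈ 0.960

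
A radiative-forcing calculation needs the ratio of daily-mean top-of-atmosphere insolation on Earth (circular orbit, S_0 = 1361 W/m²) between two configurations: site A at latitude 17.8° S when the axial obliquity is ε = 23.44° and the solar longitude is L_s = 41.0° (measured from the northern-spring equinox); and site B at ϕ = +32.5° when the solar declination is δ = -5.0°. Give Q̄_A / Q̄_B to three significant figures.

Q̄_A / Q̄_B ≈ 1.04

— Configuration A (ϕ=-17.8°):
Solar declination: sin δ = sin ε · sin L_s = sin 23.44° × sin 41.0° = 0.26097, so δ = +15.128°.
cos h₀ = −tan(-17.8°) tan(+15.128°) = 0.0868, h₀ = 1.4839 rad.
Bracket: h₀ sin ϕ sin δ + cos ϕ cos δ sin h₀ = 1.4839×-0.30570×0.26097 + 0.95213×0.96535×0.99623 = -0.118383 + 0.915674 = 0.797291.
Q̄ = (S_0/π) × [bracket] = (1361/π) × 0.797291 = 345.40 W/m².
— Configuration B (ϕ=+32.5°):
cos h₀ = −tan(+32.5°) tan(-5.000°) = 0.0557, h₀ = 1.5150 rad.
Bracket: h₀ sin ϕ sin δ + cos ϕ cos δ sin h₀ = 1.5150×0.53730×-0.08716 + 0.84339×0.99619×0.99845 = -0.070949 + 0.838874 = 0.767925.
Q̄ = (S_0/π) × [bracket] = (1361/π) × 0.767925 = 332.68 W/m².
Ratio Q̄_A / Q̄_B = 345.40 / 332.68 = 1.038.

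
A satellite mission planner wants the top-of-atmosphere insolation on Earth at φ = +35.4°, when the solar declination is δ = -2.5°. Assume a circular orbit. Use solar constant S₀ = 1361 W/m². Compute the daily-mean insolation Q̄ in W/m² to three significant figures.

Q̄ ≈ 336 W/m²

cos H₀ = −tan(+35.4°) tan(-2.500°) = 0.0310, H₀ = 1.5398 rad.
Bracket: H₀ sin φ sin δ + cos φ cos δ sin H₀ = 1.5398×0.57928×-0.04362 + 0.81513×0.99905×0.99952 = -0.038908 + 0.813965 = 0.775057.
Q̄ = (S₀/π) × [bracket] = (1361/π) × 0.775057 = 335.8 W/m².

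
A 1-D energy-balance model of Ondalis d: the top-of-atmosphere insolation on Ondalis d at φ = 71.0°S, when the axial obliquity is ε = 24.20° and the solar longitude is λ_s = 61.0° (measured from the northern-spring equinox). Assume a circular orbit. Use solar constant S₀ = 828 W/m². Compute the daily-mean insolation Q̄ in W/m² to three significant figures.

Q̄ ≈ 0.00 W/m²

Solar declination: sin δ = sin ε · sin λ_s = sin 24.20° × sin 61.0° = 0.35853, so δ = +21.010°.
cos H₀ = −tan(-71.0°) tan(+21.010°) = 1.1154 ≥ 1 ⇒ polar night, H₀ = 0 and Q̄ = 0.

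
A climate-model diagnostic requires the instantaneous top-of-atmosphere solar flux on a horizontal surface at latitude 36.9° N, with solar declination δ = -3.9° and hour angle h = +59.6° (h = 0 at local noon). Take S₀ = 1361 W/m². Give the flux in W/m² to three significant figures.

cos θ_z = sin φ sin δ + cos φ cos δ cos h = -0.040838 + 0.403730 = 0.362892.
Flux = S₀ · cos θ_z = 1361 × 0.362892 = 493.9 W/m².

494 W/m²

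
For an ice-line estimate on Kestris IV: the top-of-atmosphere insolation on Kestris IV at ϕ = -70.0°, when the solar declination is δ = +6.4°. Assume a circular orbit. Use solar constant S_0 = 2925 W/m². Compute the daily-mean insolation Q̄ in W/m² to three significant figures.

Q̄ ≈ 178 W/m²

cos h₀ = −tan(-70.0°) tan(+6.400°) = 0.3082, h₀ = 1.2575 rad.
Bracket: h₀ sin ϕ sin δ + cos ϕ cos δ sin h₀ = 1.2575×-0.93969×0.11147 + 0.34202×0.99377×0.95133 = -0.131720 + 0.323347 = 0.191627.
Q̄ = (S_0/π) × [bracket] = (2925/π) × 0.191627 = 178.4 W/m².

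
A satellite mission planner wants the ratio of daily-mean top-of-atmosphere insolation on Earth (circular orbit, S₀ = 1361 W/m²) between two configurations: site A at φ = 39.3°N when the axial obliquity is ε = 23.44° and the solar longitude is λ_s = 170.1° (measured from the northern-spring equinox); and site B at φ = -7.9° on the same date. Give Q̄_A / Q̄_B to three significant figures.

— Configuration A (φ=+39.3°):
Solar declination: sin δ = sin ε · sin λ_s = sin 23.44° × sin 170.1° = 0.06839, so δ = +3.922°.
cos H₀ = −tan(+39.3°) tan(+3.922°) = -0.0561, H₀ = 1.6269 rad.
Bracket: H₀ sin φ sin δ + cos φ cos δ sin H₀ = 1.6269×0.63338×0.06839 + 0.77384×0.99766×0.99842 = 0.070472 + 0.770809 = 0.841281.
Q̄ = (S₀/π) × [bracket] = (1361/π) × 0.841281 = 364.46 W/m².
— Configuration B (φ=-7.9°):
cos H₀ = −tan(-7.9°) tan(+3.922°) = 0.0095, H₀ = 1.5613 rad.
Bracket: H₀ sin φ sin δ + cos φ cos δ sin H₀ = 1.5613×-0.13744×0.06839 + 0.99051×0.99766×0.99995 = -0.014675 + 0.988143 = 0.973468.
Q̄ = (S₀/π) × [bracket] = (1361/π) × 0.973468 = 421.73 W/m².
Ratio Q̄_A / Q̄_B = 364.46 / 421.73 = 0.8642.

Q̄_A / Q̄_B ≈ 0.864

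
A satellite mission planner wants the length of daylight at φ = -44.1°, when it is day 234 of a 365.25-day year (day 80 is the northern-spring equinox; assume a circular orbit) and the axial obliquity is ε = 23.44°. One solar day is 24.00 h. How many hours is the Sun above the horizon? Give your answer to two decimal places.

Solar longitude: λ_s = 360° × (234 − 80)/365.25 = 151.786°.
sin δ = sin 23.44° × sin 151.786° = 0.18806, so δ = +10.839°.
cos H₀ = −tan φ · tan δ = −tan(-44.1°) × tan(+10.839°) = 0.1856, so H₀ = 1.3842 rad = 79.31°.
Daylight = 2H₀/(2π) × 24.00 h = (1.3842/π) × 24.00 = 10.57 h.

10.57 h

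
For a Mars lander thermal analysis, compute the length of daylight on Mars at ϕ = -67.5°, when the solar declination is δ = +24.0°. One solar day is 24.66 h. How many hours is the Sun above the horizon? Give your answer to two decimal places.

0.00 h

cos h₀ = −tan ϕ · tan δ = 1.0749 ≥ 1, so the Sun never rises (polar night) and h₀ = 0.
Daylight = 2h₀/(2π) × 24.66 h = (0.0000/π) × 24.66 = 0.00 h.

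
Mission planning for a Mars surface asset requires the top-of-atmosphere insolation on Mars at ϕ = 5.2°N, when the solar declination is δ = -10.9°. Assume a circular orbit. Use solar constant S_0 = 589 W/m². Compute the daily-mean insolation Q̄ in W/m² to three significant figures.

cos h₀ = −tan(+5.2°) tan(-10.900°) = 0.0175, h₀ = 1.5533 rad.
Bracket: h₀ sin ϕ sin δ + cos ϕ cos δ sin h₀ = 1.5533×0.09063×-0.18910 + 0.99588×0.98196×0.99985 = -0.026621 + 0.977768 = 0.951147.
Q̄ = (S_0/π) × [bracket] = (589/π) × 0.951147 = 178.3 W/m².

Q̄ ≈ 178 W/m²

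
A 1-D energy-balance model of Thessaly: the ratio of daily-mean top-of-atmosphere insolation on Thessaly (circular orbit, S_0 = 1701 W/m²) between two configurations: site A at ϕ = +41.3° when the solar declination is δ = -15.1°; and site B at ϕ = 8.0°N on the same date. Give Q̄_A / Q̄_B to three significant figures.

Q̄_A / Q̄_B ≈ 0.529

— Configuration A (ϕ=+41.3°):
cos h₀ = −tan(+41.3°) tan(-15.100°) = 0.2370, h₀ = 1.3315 rad.
Bracket: h₀ sin ϕ sin δ + cos ϕ cos δ sin h₀ = 1.3315×0.66000×-0.26050 + 0.75126×0.96547×0.97150 = -0.228925 + 0.704647 = 0.475722.
Q̄ = (S_0/π) × [bracket] = (1701/π) × 0.475722 = 257.58 W/m².
— Configuration B (ϕ=+8.0°):
cos h₀ = −tan(+8.0°) tan(-15.100°) = 0.0379, h₀ = 1.5329 rad.
Bracket: h₀ sin ϕ sin δ + cos ϕ cos δ sin h₀ = 1.5329×0.13917×-0.26050 + 0.99027×0.96547×0.99928 = -0.055573 + 0.955388 = 0.899815.
Q̄ = (S_0/π) × [bracket] = (1701/π) × 0.899815 = 487.20 W/m².
Ratio Q̄_A / Q̄_B = 257.58 / 487.20 = 0.5287.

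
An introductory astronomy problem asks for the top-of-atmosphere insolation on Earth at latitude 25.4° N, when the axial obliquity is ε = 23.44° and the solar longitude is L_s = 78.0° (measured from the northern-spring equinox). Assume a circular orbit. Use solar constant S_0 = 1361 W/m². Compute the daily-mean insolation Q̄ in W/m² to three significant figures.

Solar declination: sin δ = sin ε · sin L_s = sin 23.44° × sin 78.0° = 0.38910, so δ = +22.898°.
cos h₀ = −tan(+25.4°) tan(+22.898°) = -0.2006, h₀ = 1.7727 rad.
Bracket: h₀ sin ϕ sin δ + cos ϕ cos δ sin h₀ = 1.7727×0.42894×0.38910 + 0.90334×0.92120×0.97968 = 0.295865 + 0.815247 = 1.111112.
Q̄ = (S_0/π) × [bracket] = (1361/π) × 1.111112 = 481.4 W/m².

Q̄ ≈ 481 W/m²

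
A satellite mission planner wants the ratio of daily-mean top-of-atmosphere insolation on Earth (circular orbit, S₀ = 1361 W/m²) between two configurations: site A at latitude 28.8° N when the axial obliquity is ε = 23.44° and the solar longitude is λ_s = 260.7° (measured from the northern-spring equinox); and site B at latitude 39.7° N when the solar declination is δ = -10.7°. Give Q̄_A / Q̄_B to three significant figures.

Q̄_A / Q̄_B ≈ 0.917

— Configuration A (φ=+28.8°):
Solar declination: sin δ = sin ε · sin λ_s = sin 23.44° × sin 260.7° = -0.39256, so δ = -23.114°.
cos H₀ = −tan(+28.8°) tan(-23.114°) = 0.2346, H₀ = 1.3339 rad.
Bracket: H₀ sin φ sin δ + cos φ cos δ sin H₀ = 1.3339×0.48175×-0.39256 + 0.87631×0.91973×0.97208 = -0.252262 + 0.783466 = 0.531204.
Q̄ = (S₀/π) × [bracket] = (1361/π) × 0.531204 = 230.13 W/m².
— Configuration B (φ=+39.7°):
cos H₀ = −tan(+39.7°) tan(-10.700°) = 0.1569, H₀ = 1.4133 rad.
Bracket: H₀ sin φ sin δ + cos φ cos δ sin H₀ = 1.4133×0.63877×-0.18567 + 0.76940×0.98261×0.98762 = -0.167618 + 0.746661 = 0.579043.
Q̄ = (S₀/π) × [bracket] = (1361/π) × 0.579043 = 250.85 W/m².
Ratio Q̄_A / Q̄_B = 230.13 / 250.85 = 0.9174.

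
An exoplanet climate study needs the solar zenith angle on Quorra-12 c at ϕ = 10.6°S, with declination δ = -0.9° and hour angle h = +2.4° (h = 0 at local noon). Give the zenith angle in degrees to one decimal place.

θ_z = 10.0°

cos θ_z = sin ϕ sin δ + cos ϕ cos δ cos h = 0.002889 + 0.981952 = 0.984841.
θ_z = arccos(0.984841) = 10.0°.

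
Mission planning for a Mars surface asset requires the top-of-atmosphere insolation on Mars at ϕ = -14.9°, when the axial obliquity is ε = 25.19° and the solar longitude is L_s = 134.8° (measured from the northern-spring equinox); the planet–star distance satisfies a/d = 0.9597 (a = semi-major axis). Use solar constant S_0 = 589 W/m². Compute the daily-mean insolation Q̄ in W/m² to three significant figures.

Q̄ ≈ 139 W/m²

Solar declination: sin δ = sin ε · sin L_s = sin 25.19° × sin 134.8° = 0.30201, so δ = +17.578°.
cos h₀ = −tan(-14.9°) tan(+17.578°) = 0.0843, h₀ = 1.4864 rad.
Bracket: h₀ sin ϕ sin δ + cos ϕ cos δ sin h₀ = 1.4864×-0.25713×0.30201 + 0.96638×0.95331×0.99644 = -0.115428 + 0.917980 = 0.802552.
Inverse-square distance factor (a/d)² = 0.9597² = 0.921024.
Q̄ = (S_0/π) × 0.921024 × [bracket] = (589/π) × 0.921024 × 0.802552 = 138.6 W/m².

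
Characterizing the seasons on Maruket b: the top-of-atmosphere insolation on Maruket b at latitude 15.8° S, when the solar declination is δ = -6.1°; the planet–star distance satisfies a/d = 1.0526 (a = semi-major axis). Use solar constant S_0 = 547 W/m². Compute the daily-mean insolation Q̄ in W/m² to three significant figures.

Q̄ ≈ 193 W/m²

cos h₀ = −tan(-15.8°) tan(-6.100°) = -0.0302, h₀ = 1.6010 rad.
Bracket: h₀ sin ϕ sin δ + cos ϕ cos δ sin h₀ = 1.6010×-0.27228×-0.10626 + 0.96222×0.99434×0.99954 = 0.046321 + 0.956334 = 1.002655.
Inverse-square distance factor (a/d)² = 1.0526² = 1.107967.
Q̄ = (S_0/π) × 1.107967 × [bracket] = (547/π) × 1.107967 × 1.002655 = 193.4 W/m².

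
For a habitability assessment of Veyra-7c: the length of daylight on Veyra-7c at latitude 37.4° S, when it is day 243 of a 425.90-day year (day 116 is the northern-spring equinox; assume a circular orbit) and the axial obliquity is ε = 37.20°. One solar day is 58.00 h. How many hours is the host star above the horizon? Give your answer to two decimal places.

Solar longitude: λ_s = 360° × (243 − 116)/425.90 = 107.349°.
sin δ = sin 37.20° × sin 107.349° = 0.57709, so δ = +35.246°.
cos H₀ = −tan φ · tan δ = −tan(-37.4°) × tan(+35.246°) = 0.5403, so H₀ = 1.0000 rad = 57.30°.
Daylight = 2H₀/(2π) × 58.00 h = (1.0000/π) × 58.00 = 18.46 h.

18.46 h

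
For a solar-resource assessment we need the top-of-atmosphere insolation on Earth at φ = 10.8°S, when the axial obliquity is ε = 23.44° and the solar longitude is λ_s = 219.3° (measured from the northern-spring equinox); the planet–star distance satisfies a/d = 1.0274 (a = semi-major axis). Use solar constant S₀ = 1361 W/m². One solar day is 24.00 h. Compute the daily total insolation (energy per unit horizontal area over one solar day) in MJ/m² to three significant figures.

40.5 MJ/m²

Solar declination: sin δ = sin ε · sin λ_s = sin 23.44° × sin 219.3° = -0.25195, so δ = -14.593°.
cos H₀ = −tan(-10.8°) tan(-14.593°) = -0.0497, H₀ = 1.6205 rad.
Bracket: H₀ sin φ sin δ + cos φ cos δ sin H₀ = 1.6205×-0.18738×-0.25195 + 0.98229×0.96774×0.99877 = 0.076504 + 0.949432 = 1.025936.
Inverse-square distance factor (a/d)² = 1.0274² = 1.055551.
Q̄ = (S₀/π) × 1.055551 × [bracket] = (1361/π) × 1.055551 × 1.025936 = 469.15 W/m².
Daily total = Q̄ × 24.00 h × 3600 s/h = 469.15 × 24.00 × 3600 / 10⁶ = 40.53 MJ/m².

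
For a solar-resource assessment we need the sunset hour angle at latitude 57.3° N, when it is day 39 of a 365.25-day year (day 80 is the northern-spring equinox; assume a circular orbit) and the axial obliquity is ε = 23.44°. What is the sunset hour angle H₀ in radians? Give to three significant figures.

H₀ = 1.14 rad

Solar longitude: λ_s = 360° × (39 − 80)/365.25 = -40.411°, i.e. -40.411° + 360° = 319.589°.
sin δ = sin 23.44° × sin 319.589° = -0.25787, so δ = -14.944°.
cos H₀ = −tan φ · tan δ = −tan(+57.3°) × tan(-14.944°) = 0.4157, so H₀ = 1.1420 rad = 65.43°.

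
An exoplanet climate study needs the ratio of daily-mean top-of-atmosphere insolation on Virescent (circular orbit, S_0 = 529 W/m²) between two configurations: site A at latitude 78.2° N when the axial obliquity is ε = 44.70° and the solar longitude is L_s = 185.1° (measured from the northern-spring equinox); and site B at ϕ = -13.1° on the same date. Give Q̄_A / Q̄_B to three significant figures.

— Configuration A (ϕ=+78.2°):
Solar declination: sin δ = sin ε · sin L_s = sin 44.70° × sin 185.1° = -0.06253, so δ = -3.585°.
cos h₀ = −tan(+78.2°) tan(-3.585°) = 0.2999, h₀ = 1.2662 rad.
Bracket: h₀ sin ϕ sin δ + cos ϕ cos δ sin h₀ = 1.2662×0.97887×-0.06253 + 0.20450×0.99804×0.95397 = -0.077503 + 0.194704 = 0.117201.
Q̄ = (S_0/π) × [bracket] = (529/π) × 0.117201 = 19.735 W/m².
— Configuration B (ϕ=-13.1°):
cos h₀ = −tan(-13.1°) tan(-3.585°) = -0.0146, h₀ = 1.5854 rad.
Bracket: h₀ sin ϕ sin δ + cos ϕ cos δ sin h₀ = 1.5854×-0.22665×-0.06253 + 0.97398×0.99804×0.99989 = 0.022469 + 0.971964 = 0.994433.
Q̄ = (S_0/π) × [bracket] = (529/π) × 0.994433 = 167.45 W/m².
Ratio Q̄_A / Q̄_B = 19.735 / 167.45 = 0.1179.

Q̄_A / Q̄_B ≈ 0.118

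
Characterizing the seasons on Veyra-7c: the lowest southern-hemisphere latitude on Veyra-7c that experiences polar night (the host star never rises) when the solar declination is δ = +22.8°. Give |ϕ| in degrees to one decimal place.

|ϕ| = 67.2°

Polar night requires cos h₀ = −tan ϕ tan δ ≥ 1, i.e. tan ϕ tan δ ≤ −1.
The boundary is |tan ϕ| · |tan δ| = 1, so |ϕ| = 90° − |δ| = 90° − 22.8° = 67.2° in the southern hemisphere.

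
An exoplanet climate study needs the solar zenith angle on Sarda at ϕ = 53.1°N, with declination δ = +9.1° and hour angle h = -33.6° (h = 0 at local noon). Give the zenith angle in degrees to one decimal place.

θ_z = 51.7°

cos θ_z = sin ϕ sin δ + cos ϕ cos δ cos h = 0.126477 + 0.493808 = 0.620285.
θ_z = arccos(0.620285) = 51.7°.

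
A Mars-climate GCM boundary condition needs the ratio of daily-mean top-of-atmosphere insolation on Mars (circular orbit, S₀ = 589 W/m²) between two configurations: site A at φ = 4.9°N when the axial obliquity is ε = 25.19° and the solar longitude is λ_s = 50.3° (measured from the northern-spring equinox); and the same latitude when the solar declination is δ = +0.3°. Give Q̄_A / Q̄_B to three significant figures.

Q̄_A / Q̄_B ≈ 0.989

— Configuration A (φ=+4.9°):
Solar declination: sin δ = sin ε · sin λ_s = sin 25.19° × sin 50.3° = 0.32747, so δ = +19.115°.
cos H₀ = −tan(+4.9°) tan(+19.115°) = -0.0297, H₀ = 1.6005 rad.
Bracket: H₀ sin φ sin δ + cos φ cos δ sin H₀ = 1.6005×0.08542×0.32747 + 0.99635×0.94486×0.99956 = 0.044770 + 0.940997 = 0.985767.
Q̄ = (S₀/π) × [bracket] = (589/π) × 0.985767 = 184.82 W/m².
— Configuration B (φ=+4.9°):
cos H₀ = −tan(+4.9°) tan(+0.300°) = -0.0004, H₀ = 1.5712 rad.
Bracket: H₀ sin φ sin δ + cos φ cos δ sin H₀ = 1.5712×0.08542×0.00524 + 0.99635×0.99999×1.00000 = 0.000703 + 0.996340 = 0.997043.
Q̄ = (S₀/π) × [bracket] = (589/π) × 0.997043 = 186.93 W/m².
Ratio Q̄_A / Q̄_B = 184.82 / 186.93 = 0.9887.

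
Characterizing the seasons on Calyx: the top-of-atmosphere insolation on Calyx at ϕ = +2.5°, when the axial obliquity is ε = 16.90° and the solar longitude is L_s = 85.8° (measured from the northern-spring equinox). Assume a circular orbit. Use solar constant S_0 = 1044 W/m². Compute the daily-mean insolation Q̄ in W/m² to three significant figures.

Q̄ ≈ 324 W/m²

Solar declination: sin δ = sin ε · sin L_s = sin 16.90° × sin 85.8° = 0.28992, so δ = +16.853°.
cos h₀ = −tan(+2.5°) tan(+16.853°) = -0.0132, h₀ = 1.5840 rad.
Bracket: h₀ sin ϕ sin δ + cos ϕ cos δ sin h₀ = 1.5840×0.04362×0.28992 + 0.99905×0.95705×0.99991 = 0.020032 + 0.956055 = 0.976087.
Q̄ = (S_0/π) × [bracket] = (1044/π) × 0.976087 = 324.4 W/m².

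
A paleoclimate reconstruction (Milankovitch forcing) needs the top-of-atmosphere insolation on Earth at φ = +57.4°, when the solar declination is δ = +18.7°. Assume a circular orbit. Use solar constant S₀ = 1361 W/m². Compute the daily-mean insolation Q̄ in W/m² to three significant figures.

Q̄ ≈ 437 W/m²

cos H₀ = −tan(+57.4°) tan(+18.700°) = -0.5293, H₀ = 2.1285 rad.
Bracket: H₀ sin φ sin δ + cos φ cos δ sin H₀ = 2.1285×0.84245×0.32061 + 0.53877×0.94721×0.84845 = 0.574903 + 0.432988 = 1.007891.
Q̄ = (S₀/π) × [bracket] = (1361/π) × 1.007891 = 436.6 W/m².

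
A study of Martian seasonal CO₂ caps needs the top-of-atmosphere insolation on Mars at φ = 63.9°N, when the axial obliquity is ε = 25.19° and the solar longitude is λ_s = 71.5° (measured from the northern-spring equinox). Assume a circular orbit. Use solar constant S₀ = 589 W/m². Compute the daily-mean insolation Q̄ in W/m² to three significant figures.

Q̄ ≈ 216 W/m²

Solar declination: sin δ = sin ε · sin λ_s = sin 25.19° × sin 71.5° = 0.40363, so δ = +23.805°.
cos H₀ = −tan(+63.9°) tan(+23.805°) = -0.9005, H₀ = 2.6918 rad.
Bracket: H₀ sin φ sin δ + cos φ cos δ sin H₀ = 2.6918×0.89803×0.40363 + 0.43994×0.91492×0.43482 = 0.975702 + 0.175019 = 1.150721.
Q̄ = (S₀/π) × [bracket] = (589/π) × 1.150721 = 215.7 W/m².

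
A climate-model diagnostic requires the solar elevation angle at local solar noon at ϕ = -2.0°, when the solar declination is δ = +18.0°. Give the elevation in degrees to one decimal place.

70.0°

At local noon the hour angle is zero, so the zenith angle equals |ϕ − δ| = |-2.0° − (+18.000°)| = 20.000°.
Elevation = 90° − 20.000° = 70.0°.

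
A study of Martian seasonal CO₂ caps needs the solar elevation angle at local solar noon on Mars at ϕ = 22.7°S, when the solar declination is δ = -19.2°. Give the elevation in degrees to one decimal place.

86.5°

At local noon the hour angle is zero, so the zenith angle equals |ϕ − δ| = |-22.7° − (-19.200°)| = 3.500°.
Elevation = 90° − 3.500° = 86.5°.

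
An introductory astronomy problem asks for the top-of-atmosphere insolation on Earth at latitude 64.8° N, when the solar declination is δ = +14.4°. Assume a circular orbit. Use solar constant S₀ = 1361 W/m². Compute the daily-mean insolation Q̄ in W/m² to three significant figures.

Q̄ ≈ 359 W/m²

cos H₀ = −tan(+64.8°) tan(+14.400°) = -0.5456, H₀ = 2.1479 rad.
Bracket: H₀ sin φ sin δ + cos φ cos δ sin H₀ = 2.1479×0.90483×0.24869 + 0.42578×0.96858×0.83802 = 0.483325 + 0.345601 = 0.828926.
Q̄ = (S₀/π) × [bracket] = (1361/π) × 0.828926 = 359.1 W/m².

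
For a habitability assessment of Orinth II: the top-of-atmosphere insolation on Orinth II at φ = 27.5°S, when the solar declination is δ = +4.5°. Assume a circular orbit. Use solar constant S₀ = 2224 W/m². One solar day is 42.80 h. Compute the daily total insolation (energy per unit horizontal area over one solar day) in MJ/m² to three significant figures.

90.3 MJ/m²

cos H₀ = −tan(-27.5°) tan(+4.500°) = 0.0410, H₀ = 1.5298 rad.
Bracket: H₀ sin φ sin δ + cos φ cos δ sin H₀ = 1.5298×-0.46175×0.07846 + 0.88701×0.99692×0.99916 = -0.055423 + 0.883535 = 0.828112.
Q̄ = (S₀/π) × [bracket] = (2224/π) × 0.828112 = 586.24 W/m².
Daily total = Q̄ × 42.80 h × 3600 s/h = 586.24 × 42.80 × 3600 / 10⁶ = 90.33 MJ/m².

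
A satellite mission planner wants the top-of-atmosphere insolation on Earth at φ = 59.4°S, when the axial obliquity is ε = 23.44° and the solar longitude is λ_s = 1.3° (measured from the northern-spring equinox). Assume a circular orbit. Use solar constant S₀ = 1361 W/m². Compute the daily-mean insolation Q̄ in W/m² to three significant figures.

Solar declination: sin δ = sin ε · sin λ_s = sin 23.44° × sin 1.3° = 0.00902, so δ = +0.517°.
cos H₀ = −tan(-59.4°) tan(+0.517°) = 0.0153, H₀ = 1.5555 rad.
Bracket: H₀ sin φ sin δ + cos φ cos δ sin H₀ = 1.5555×-0.86074×0.00902 + 0.50904×0.99996×0.99988 = -0.012077 + 0.508959 = 0.496882.
Q̄ = (S₀/π) × [bracket] = (1361/π) × 0.496882 = 215.3 W/m².

Q̄ ≈ 215 W/m²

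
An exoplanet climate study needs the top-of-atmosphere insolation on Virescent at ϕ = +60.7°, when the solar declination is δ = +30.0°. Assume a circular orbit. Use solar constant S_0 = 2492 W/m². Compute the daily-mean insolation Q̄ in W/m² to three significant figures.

Q̄ ≈ 1.09e+03 W/m²

cos h₀ = −tan(+60.7°) tan(+30.000°) = -1.0288 ≤ −1 ⇒ polar day, h₀ = π.
Bracket: h₀ sin ϕ sin δ + cos ϕ cos δ sin h₀ = 3.1416×0.87207×0.50000 + 0.48938×0.86603×0.00000 = 1.369848 + 0.000000 = 1.369848.
Q̄ = (S_0/π) × [bracket] = (2492/π) × 1.369848 = 1087 W/m².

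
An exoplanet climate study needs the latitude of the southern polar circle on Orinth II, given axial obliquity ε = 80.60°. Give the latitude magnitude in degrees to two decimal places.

The polar circle is the lowest latitude that experiences at least one full rotation of continuous darkness at the northern-summer solstice; it lies at |φ| = 90° − ε = 90° − 80.60° = 9.40°.

9.40°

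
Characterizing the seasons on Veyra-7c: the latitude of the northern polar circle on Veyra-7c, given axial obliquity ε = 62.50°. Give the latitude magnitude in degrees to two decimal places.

27.50°

The polar circle is the lowest latitude that experiences at least one full rotation of continuous daylight at the northern-summer solstice; it lies at |φ| = 90° − ε = 90° − 62.50° = 27.50°.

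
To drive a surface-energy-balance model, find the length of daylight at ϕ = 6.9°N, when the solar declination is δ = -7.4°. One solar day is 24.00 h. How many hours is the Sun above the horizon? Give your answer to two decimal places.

cos h₀ = −tan ϕ · tan δ = −tan(+6.9°) × tan(-7.400°) = 0.0157, so h₀ = 1.5551 rad = 89.10°.
Daylight = 2h₀/(2π) × 24.00 h = (1.5551/π) × 24.00 = 11.88 h.

11.88 h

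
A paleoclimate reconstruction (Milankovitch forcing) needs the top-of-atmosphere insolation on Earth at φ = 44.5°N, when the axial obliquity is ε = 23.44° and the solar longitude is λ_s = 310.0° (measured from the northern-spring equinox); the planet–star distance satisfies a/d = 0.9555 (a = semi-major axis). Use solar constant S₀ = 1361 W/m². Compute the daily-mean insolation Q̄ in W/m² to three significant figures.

Solar declination: sin δ = sin ε · sin λ_s = sin 23.44° × sin 310.0° = -0.30472, so δ = -17.742°.
cos H₀ = −tan(+44.5°) tan(-17.742°) = 0.3144, H₀ = 1.2510 rad.
Bracket: H₀ sin φ sin δ + cos φ cos δ sin H₀ = 1.2510×0.70091×-0.30472 + 0.71325×0.95244×0.94929 = -0.267190 + 0.644879 = 0.377689.
Inverse-square distance factor (a/d)² = 0.9555² = 0.912980.
Q̄ = (S₀/π) × 0.912980 × [bracket] = (1361/π) × 0.912980 × 0.377689 = 149.4 W/m².

Q̄ ≈ 149 W/m²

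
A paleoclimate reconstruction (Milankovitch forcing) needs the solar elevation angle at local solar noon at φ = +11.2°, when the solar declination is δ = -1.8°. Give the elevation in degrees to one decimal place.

At local noon the hour angle is zero, so the zenith angle equals |φ − δ| = |+11.2° − (-1.800°)| = 13.000°.
Elevation = 90° − 13.000° = 77.0°.

77.0°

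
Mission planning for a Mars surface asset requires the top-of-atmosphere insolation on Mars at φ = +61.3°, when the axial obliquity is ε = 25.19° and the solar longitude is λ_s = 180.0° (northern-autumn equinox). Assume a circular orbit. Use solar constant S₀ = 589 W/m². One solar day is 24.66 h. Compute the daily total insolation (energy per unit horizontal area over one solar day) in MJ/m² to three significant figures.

7.99 MJ/m²

Solar declination: sin δ = sin ε · sin λ_s = sin 25.19° × sin 180.0° = 0.00000, so δ = +0.000°.
cos H₀ = −tan(+61.3°) tan(+0.000°) = -0.0000, H₀ = 1.5708 rad.
Bracket: H₀ sin φ sin δ + cos φ cos δ sin H₀ = 1.5708×0.87715×0.00000 + 0.48022×1.00000×1.00000 = 0.000000 + 0.480220 = 0.480220.
Q̄ = (S₀/π) × [bracket] = (589/π) × 0.480220 = 90.034 W/m².
Daily total = Q̄ × 24.66 h × 3600 s/h = 90.034 × 24.66 × 3600 / 10⁶ = 7.993 MJ/m².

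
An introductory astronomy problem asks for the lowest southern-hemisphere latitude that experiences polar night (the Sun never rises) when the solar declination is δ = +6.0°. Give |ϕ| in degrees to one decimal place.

Polar night requires cos h₀ = −tan ϕ tan δ ≥ 1, i.e. tan ϕ tan δ ≤ −1.
The boundary is |tan ϕ| · |tan δ| = 1, so |ϕ| = 90° − |δ| = 90° − 6.0° = 84.0° in the southern hemisphere.

|ϕ| = 84.0°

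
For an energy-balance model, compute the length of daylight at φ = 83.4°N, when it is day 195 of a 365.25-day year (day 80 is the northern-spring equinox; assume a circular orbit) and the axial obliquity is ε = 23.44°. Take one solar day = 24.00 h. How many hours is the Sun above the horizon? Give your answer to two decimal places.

24.00 h

Solar longitude: λ_s = 360° × (195 − 80)/365.25 = 113.347°.
sin δ = sin 23.44° × sin 113.347° = 0.36522, so δ = +21.421°.
Sunrise equation: cos H₀ = −tan φ · tan δ = -3.3907 ≤ −1, so the Sun never sets (polar day) and H₀ = π.
Daylight = 2H₀/(2π) × 24.00 h = (3.1416/π) × 24.00 = 24.00 h.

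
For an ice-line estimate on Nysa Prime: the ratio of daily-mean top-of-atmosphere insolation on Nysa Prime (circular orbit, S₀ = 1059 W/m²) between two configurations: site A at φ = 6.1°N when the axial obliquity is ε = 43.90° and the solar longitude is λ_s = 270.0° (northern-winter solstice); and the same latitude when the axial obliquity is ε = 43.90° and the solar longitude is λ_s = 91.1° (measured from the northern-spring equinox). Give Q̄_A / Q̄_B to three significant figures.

— Configuration A (φ=+6.1°):
Solar declination: sin δ = sin ε · sin λ_s = sin 43.90° × sin 270.0° = -0.69340, so δ = -43.900°.
cos H₀ = −tan(+6.1°) tan(-43.900°) = 0.1028, H₀ = 1.4678 rad.
Bracket: H₀ sin φ sin δ + cos φ cos δ sin H₀ = 1.4678×0.10626×-0.69340 + 0.99434×0.72055×0.99470 = -0.108149 + 0.712674 = 0.604525.
Q̄ = (S₀/π) × [bracket] = (1059/π) × 0.604525 = 203.78 W/m².
— Configuration B (φ=+6.1°):
Solar declination: sin δ = sin ε · sin λ_s = sin 43.90° × sin 91.1° = 0.69327, so δ = +43.890°.
cos H₀ = −tan(+6.1°) tan(+43.890°) = -0.1028, H₀ = 1.6738 rad.
Bracket: H₀ sin φ sin δ + cos φ cos δ sin H₀ = 1.6738×0.10626×0.69327 + 0.99434×0.72067×0.99470 = 0.123304 + 0.712793 = 0.836097.
Q̄ = (S₀/π) × [bracket] = (1059/π) × 0.836097 = 281.84 W/m².
Ratio Q̄_A / Q̄_B = 203.78 / 281.84 = 0.7230.

Q̄_A / Q̄_B ≈ 0.723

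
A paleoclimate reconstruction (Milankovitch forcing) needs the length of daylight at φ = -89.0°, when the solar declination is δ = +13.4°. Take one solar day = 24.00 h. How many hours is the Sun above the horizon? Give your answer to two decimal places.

cos H₀ = −tan φ · tan δ = 13.6484 ≥ 1, so the Sun never rises (polar night) and H₀ = 0.
Daylight = 2H₀/(2π) × 24.00 h = (0.0000/π) × 24.00 = 0.00 h.

0.00 h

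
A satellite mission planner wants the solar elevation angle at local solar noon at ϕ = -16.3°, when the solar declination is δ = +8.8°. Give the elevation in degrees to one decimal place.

At local noon the hour angle is zero, so the zenith angle equals |ϕ − δ| = |-16.3° − (+8.800°)| = 25.100°.
Elevation = 90° − 25.100° = 64.9°.

64.9°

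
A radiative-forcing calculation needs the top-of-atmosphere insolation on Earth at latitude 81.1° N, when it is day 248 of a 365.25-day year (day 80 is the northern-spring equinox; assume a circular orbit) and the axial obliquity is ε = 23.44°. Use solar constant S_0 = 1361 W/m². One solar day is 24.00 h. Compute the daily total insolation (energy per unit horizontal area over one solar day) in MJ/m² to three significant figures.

12.7 MJ/m²

Solar longitude: L_s = 360° × (248 − 80)/365.25 = 165.585°.
sin δ = sin 23.44° × sin 165.585° = 0.09903, so δ = +5.683°.
cos h₀ = −tan(+81.1°) tan(+5.683°) = -0.6355, h₀ = 2.2594 rad.
Bracket: h₀ sin ϕ sin δ + cos ϕ cos δ sin h₀ = 2.2594×0.98796×0.09903 + 0.15471×0.99508×0.77211 = 0.221054 + 0.118865 = 0.339919.
Q̄ = (S_0/π) × [bracket] = (1361/π) × 0.339919 = 147.26 W/m².
Daily total = Q̄ × 24.00 h × 3600 s/h = 147.26 × 24.00 × 3600 / 10⁶ = 12.72 MJ/m².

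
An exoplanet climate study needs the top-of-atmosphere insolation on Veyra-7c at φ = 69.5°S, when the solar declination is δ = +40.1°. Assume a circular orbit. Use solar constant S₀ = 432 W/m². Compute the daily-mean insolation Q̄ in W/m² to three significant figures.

Q̄ ≈ 0.00 W/m²

cos H₀ = −tan(-69.5°) tan(+40.100°) = 2.2522 ≥ 1 ⇒ polar night, H₀ = 0 and Q̄ = 0.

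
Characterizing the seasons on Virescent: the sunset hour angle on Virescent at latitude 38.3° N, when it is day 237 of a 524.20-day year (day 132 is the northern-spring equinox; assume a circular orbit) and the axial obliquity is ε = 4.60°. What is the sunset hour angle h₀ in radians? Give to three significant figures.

h₀ = 1.63 rad

Solar longitude: L_s = 360° × (237 − 132)/524.20 = 72.110°.
sin δ = sin 4.60° × sin 72.110° = 0.07632, so δ = +4.377°.
cos h₀ = −tan ϕ · tan δ = −tan(+38.3°) × tan(+4.377°) = -0.0605, so h₀ = 1.6313 rad = 93.47°.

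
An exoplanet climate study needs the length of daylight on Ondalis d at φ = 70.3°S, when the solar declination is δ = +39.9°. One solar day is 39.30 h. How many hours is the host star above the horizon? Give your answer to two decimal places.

0.00 h

cos H₀ = −tan φ · tan δ = 2.3352 ≥ 1, so the host star never rises (polar night) and H₀ = 0.
Daylight = 2H₀/(2π) × 39.30 h = (0.0000/π) × 39.30 = 0.00 h.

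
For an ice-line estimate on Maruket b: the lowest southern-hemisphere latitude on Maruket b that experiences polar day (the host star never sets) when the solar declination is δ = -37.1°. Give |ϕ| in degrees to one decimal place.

|ϕ| = 52.9°

Polar day requires cos h₀ = −tan ϕ tan δ ≤ −1, i.e. tan ϕ tan δ ≥ 1.
The boundary is |tan ϕ| · |tan δ| = 1, so |ϕ| = 90° − |δ| = 90° − 37.1° = 52.9° in the southern hemisphere.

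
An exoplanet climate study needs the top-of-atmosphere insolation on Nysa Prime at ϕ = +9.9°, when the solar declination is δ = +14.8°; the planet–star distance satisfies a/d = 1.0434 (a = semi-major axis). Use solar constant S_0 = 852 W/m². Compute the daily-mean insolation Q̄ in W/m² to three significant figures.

cos h₀ = −tan(+9.9°) tan(+14.800°) = -0.0461, h₀ = 1.6169 rad.
Bracket: h₀ sin ϕ sin δ + cos ϕ cos δ sin h₀ = 1.6169×0.17193×0.25545 + 0.98511×0.96682×0.99894 = 0.071013 + 0.951414 = 1.022427.
Inverse-square distance factor (a/d)² = 1.0434² = 1.088684.
Q̄ = (S_0/π) × 1.088684 × [bracket] = (852/π) × 1.088684 × 1.022427 = 301.9 W/m².

Q̄ ≈ 302 W/m²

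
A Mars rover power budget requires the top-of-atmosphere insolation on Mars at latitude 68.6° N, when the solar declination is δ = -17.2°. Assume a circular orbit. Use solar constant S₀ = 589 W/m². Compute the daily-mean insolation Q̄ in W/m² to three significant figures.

Q̄ ≈ 6.00 W/m²

cos H₀ = −tan(+68.6°) tan(-17.200°) = 0.7899, H₀ = 0.6602 rad.
Bracket: H₀ sin φ sin δ + cos φ cos δ sin H₀ = 0.6602×0.93106×-0.29571 + 0.36488×0.95528×0.61326 = -0.181769 + 0.213759 = 0.031990.
Q̄ = (S₀/π) × [bracket] = (589/π) × 0.031990 = 5.998 W/m².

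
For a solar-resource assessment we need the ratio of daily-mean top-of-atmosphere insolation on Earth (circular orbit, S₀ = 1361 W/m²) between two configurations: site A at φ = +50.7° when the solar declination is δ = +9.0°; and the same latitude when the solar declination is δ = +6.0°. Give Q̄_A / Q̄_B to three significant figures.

Q̄_A / Q̄_B ≈ 1.09

— Configuration A (φ=+50.7°):
cos H₀ = −tan(+50.7°) tan(+9.000°) = -0.1935, H₀ = 1.7655 rad.
Bracket: H₀ sin φ sin δ + cos φ cos δ sin H₀ = 1.7655×0.77384×0.15643 + 0.63338×0.98769×0.98110 = 0.213717 + 0.613760 = 0.827477.
Q̄ = (S₀/π) × [bracket] = (1361/π) × 0.827477 = 358.48 W/m².
— Configuration B (φ=+50.7°):
cos H₀ = −tan(+50.7°) tan(+6.000°) = -0.1284, H₀ = 1.6996 rad.
Bracket: H₀ sin φ sin δ + cos φ cos δ sin H₀ = 1.6996×0.77384×0.10453 + 0.63338×0.99452×0.99172 = 0.137480 + 0.624693 = 0.762173.
Q̄ = (S₀/π) × [bracket] = (1361/π) × 0.762173 = 330.19 W/m².
Ratio Q̄_A / Q̄_B = 358.48 / 330.19 = 1.086.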